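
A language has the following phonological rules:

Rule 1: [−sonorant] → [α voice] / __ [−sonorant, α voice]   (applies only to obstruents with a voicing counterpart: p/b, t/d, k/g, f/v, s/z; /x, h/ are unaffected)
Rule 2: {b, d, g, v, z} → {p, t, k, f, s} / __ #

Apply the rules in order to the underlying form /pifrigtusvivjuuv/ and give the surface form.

pifriktuzvivjuuf

Rule 1 (regressive voicing assimilation): /g/ precedes the voiceless obstruent /t/, so it devoices to [k] by assimilation. /s/ precedes the voiced obstruent /v/, so it voices to [z] by assimilation. /pifrigtusvivjuuv/ → pifriktuzvivjuuv.
Rule 2 (final devoicing): /v/ is a voiced obstruent in word-final position, so it devoices to [f]. /pifriktuzvivjuuv/ → pifriktuzvivjuuf.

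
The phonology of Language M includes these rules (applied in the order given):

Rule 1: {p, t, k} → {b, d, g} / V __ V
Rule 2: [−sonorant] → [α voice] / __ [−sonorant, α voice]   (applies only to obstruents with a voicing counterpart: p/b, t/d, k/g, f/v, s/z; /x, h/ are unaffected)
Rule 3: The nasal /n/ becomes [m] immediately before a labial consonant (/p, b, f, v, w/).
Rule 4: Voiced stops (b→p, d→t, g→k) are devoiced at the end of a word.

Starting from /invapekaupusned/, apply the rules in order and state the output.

imvabegaubusnet

Rule 1 (intervocalic voicing): /p/ is a voiceless stop between vowels /a/ and /e/, so it voices to [b]. /k/ is a voiceless stop between vowels /e/ and /a/, so it voices to [g]. /p/ is a voiceless stop between vowels /u/ and /u/, so it voices to [b]. /invapekaupusned/ → invabegaubusned.
Rule 2 (regressive voicing assimilation): no segment meets the environment; /invabegaubusned/ is unchanged.
Rule 3 (nasal place assimilation): /n/ precedes the labial consonant /v/, so it assimilates in place to [m]. /invabegaubusned/ → imvabegaubusned.
Rule 4 (final devoicing): /d/ is a voiced stop in word-final position, so it devoices to [t]. /imvabegaubusned/ → imvabegaubusnet.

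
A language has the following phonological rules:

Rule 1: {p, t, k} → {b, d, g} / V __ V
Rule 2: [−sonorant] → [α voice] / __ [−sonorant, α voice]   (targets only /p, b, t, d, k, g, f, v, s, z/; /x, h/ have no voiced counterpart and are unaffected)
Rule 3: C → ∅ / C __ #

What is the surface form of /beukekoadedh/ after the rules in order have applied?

beugegoadet

Rule 1 (intervocalic voicing): /k/ is a voiceless stop between vowels /u/ and /e/, so it voices to [g]. /k/ is a voiceless stop between vowels /e/ and /o/, so it voices to [g]. /beukekoadedh/ → beugegoadedh.
Rule 2 (regressive voicing assimilation): /d/ precedes the voiceless obstruent /h/, so it devoices to [t] by assimilation. /beugegoadedh/ → beugegoadeth.
Rule 3 (final cluster simplification): /h/ is the second consonant of a word-final cluster /th/, so it deletes. /beugegoadeth/ → beugegoadet.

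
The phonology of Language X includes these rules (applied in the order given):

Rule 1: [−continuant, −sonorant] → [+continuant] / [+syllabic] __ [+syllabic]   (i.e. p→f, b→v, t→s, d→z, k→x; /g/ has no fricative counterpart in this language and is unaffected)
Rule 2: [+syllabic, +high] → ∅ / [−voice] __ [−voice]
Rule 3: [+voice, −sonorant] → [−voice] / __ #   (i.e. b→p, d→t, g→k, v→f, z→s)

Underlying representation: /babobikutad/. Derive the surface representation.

Rule 1 (intervocalic spirantization): /b/ is a stop between vowels /a/ and /o/, so it spirantizes to the fricative [v]. /b/ is a stop between vowels /o/ and /i/, so it spirantizes to the fricative [v]. /k/ is a stop between vowels /i/ and /u/, so it spirantizes to the fricative [x]. /t/ is a stop between vowels /u/ and /a/, so it spirantizes to the fricative [s]. /babobikutad/ → bavovixusad.
Rule 2 (high vowel syncope): /u/ is a high vowel flanked by voiceless consonants /x/ and /s/, so it deletes. /bavovixusad/ → bavovixsad.
Rule 3 (final devoicing): /d/ is a voiced obstruent in word-final position, so it devoices to [t]. /bavovixsad/ → bavovixsat.

bavovixsat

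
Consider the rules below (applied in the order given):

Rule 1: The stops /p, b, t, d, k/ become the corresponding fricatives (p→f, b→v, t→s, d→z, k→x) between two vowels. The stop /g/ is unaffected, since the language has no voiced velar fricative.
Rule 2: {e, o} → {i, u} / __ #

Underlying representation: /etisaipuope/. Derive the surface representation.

esisaifuofi

Rule 1 (intervocalic spirantization): /t/ is a stop between vowels /e/ and /i/, so it spirantizes to the fricative [s]. /p/ is a stop between vowels /i/ and /u/, so it spirantizes to the fricative [f]. /p/ is a stop between vowels /o/ and /e/, so it spirantizes to the fricative [f]. /etisaipuope/ → esisaifuofe.
Rule 2 (final vowel raising): /e/ is a mid vowel in word-final position, so it raises to [i]. /esisaifuofe/ → esisaifuofi.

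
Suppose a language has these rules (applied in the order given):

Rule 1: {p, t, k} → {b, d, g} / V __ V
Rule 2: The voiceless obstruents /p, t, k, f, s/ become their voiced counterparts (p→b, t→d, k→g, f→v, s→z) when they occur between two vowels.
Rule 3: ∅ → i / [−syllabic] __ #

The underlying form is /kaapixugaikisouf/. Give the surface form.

kaabixugaigizoufi

Rule 1 (intervocalic voicing): /p/ is a voiceless stop between vowels /a/ and /i/, so it voices to [b]. /k/ is a voiceless stop between vowels /i/ and /i/, so it voices to [g]. /kaapixugaikisouf/ → kaabixugaigisouf.
Rule 2 (intervocalic voicing): /s/ is a voiceless obstruent between vowels /i/ and /o/, so it voices to [z]. /kaabixugaigisouf/ → kaabixugaigizouf.
Rule 3 (final i-epenthesis): the form ends in the consonant /f/, so [i] is inserted word-finally. /kaabixugaigizouf/ → kaabixugaigizoufi.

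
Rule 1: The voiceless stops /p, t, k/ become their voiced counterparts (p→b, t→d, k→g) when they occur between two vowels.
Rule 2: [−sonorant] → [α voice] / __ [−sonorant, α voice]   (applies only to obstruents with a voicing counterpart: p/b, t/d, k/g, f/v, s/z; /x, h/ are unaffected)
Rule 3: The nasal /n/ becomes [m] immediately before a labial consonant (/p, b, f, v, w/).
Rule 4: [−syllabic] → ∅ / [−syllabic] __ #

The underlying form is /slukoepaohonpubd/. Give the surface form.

slugoebaohompub

Rule 1 (intervocalic voicing): /k/ is a voiceless stop between vowels /u/ and /o/, so it voices to [g]. /p/ is a voiceless stop between vowels /e/ and /a/, so it voices to [b]. /slukoepaohonpubd/ → slugoebaohonpubd.
Rule 2 (regressive voicing assimilation): no segment meets the environment; /slugoebaohonpubd/ is unchanged.
Rule 3 (nasal place assimilation): /n/ precedes the labial consonant /p/, so it assimilates in place to [m]. /slugoebaohonpubd/ → slugoebaohompubd.
Rule 4 (final cluster simplification): /d/ is the second consonant of a word-final cluster /bd/, so it deletes. /slugoebaohompubd/ → slugoebaohompub.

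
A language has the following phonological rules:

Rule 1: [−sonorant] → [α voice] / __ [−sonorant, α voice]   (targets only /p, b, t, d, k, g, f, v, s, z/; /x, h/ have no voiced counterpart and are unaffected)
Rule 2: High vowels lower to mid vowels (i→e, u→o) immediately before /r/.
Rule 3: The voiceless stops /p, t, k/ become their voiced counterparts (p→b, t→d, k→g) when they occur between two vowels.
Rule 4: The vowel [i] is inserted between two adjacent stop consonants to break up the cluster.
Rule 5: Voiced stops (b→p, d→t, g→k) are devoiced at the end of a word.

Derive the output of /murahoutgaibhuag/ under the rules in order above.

Rule 1 (regressive voicing assimilation): /t/ precedes the voiced obstruent /g/, so it voices to [d] by assimilation. /b/ precedes the voiceless obstruent /h/, so it devoices to [p] by assimilation. /murahoutgaibhuag/ → murahoudgaiphuag.
Rule 2 (pre-rhotic lowering): /u/ is a high vowel immediately before /r/, so it lowers to [o]. /murahoudgaiphuag/ → morahoudgaiphuag.
Rule 3 (intervocalic voicing): no segment meets the environment; /morahoudgaiphuag/ is unchanged.
Rule 4 (stop-cluster i-epenthesis): /d/ and /g/ form a stop–stop cluster, so [i] is inserted between them. /morahoudgaiphuag/ → morahoudigaiphuag.
Rule 5 (final devoicing): /g/ is a voiced stop in word-final position, so it devoices to [k]. /morahoudigaiphuag/ → morahoudigaiphuak.

morahoudigaiphuak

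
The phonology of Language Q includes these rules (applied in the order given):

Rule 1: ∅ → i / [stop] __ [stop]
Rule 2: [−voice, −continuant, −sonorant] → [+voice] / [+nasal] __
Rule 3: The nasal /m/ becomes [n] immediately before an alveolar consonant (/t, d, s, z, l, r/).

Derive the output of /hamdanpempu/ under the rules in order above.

Rule 1 (stop-cluster i-epenthesis): no segment meets the environment; /hamdanpempu/ is unchanged.
Rule 2 (post-nasal voicing): /p/ is a voiceless stop immediately after the nasal /n/, so it voices to [b]. /p/ is a voiceless stop immediately after the nasal /m/, so it voices to [b]. /hamdanpempu/ → hamdanbembu.
Rule 3 (nasal place assimilation): /m/ precedes the alveolar consonant /d/, so it assimilates in place to [n]. /hamdanbembu/ → handanbembu.

handanbembu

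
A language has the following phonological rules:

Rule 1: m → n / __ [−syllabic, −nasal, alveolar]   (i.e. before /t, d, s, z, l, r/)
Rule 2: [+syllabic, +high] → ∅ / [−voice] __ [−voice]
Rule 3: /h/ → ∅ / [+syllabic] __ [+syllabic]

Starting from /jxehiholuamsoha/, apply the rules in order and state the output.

Rule 1 (nasal place assimilation): /m/ precedes the alveolar consonant /s/, so it assimilates in place to [n]. /jxehiholuamsoha/ → jxehiholuansoha.
Rule 2 (high vowel syncope): /i/ is a high vowel flanked by voiceless consonants /h/ and /h/, so it deletes. /jxehiholuansoha/ → jxehholuansoha.
Rule 3 (intervocalic h-deletion): /h/ occurs between vowels /o/ and /a/, so it deletes. /jxehholuansoha/ → jxehholuansoa.

jxehholuansoa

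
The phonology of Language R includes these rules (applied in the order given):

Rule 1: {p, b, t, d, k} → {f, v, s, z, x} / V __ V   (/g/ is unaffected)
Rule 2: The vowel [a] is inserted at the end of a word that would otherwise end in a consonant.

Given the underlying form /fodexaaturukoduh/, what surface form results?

Rule 1 (intervocalic spirantization): /d/ is a stop between vowels /o/ and /e/, so it spirantizes to the fricative [z]. /t/ is a stop between vowels /a/ and /u/, so it spirantizes to the fricative [s]. /k/ is a stop between vowels /u/ and /o/, so it spirantizes to the fricative [x]. /d/ is a stop between vowels /o/ and /u/, so it spirantizes to the fricative [z]. /fodexaaturukoduh/ → fozexaasuruxozuh.
Rule 2 (final a-epenthesis): the form ends in the consonant /h/, so [a] is inserted word-finally. /fozexaasuruxozuh/ → fozexaasuruxozuha.

fozexaasuruxozuha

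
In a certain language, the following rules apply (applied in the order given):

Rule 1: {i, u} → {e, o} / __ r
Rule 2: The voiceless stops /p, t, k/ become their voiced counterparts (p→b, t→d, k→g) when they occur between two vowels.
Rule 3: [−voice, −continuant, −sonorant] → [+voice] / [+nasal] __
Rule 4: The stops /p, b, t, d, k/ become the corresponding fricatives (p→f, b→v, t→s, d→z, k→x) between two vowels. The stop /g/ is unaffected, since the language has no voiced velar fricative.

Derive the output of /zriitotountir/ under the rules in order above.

zriizozounder

Rule 1 (pre-rhotic lowering): /i/ is a high vowel immediately before /r/, so it lowers to [e]. /zriitotountir/ → zriitotounter.
Rule 2 (intervocalic voicing): /t/ is a voiceless stop between vowels /i/ and /o/, so it voices to [d]. /t/ is a voiceless stop between vowels /o/ and /o/, so it voices to [d]. /zriitotounter/ → zriidodounter.
Rule 3 (post-nasal voicing): /t/ is a voiceless stop immediately after the nasal /n/, so it voices to [d]. /zriidodounter/ → zriidodounder.
Rule 4 (intervocalic spirantization): /d/ is a stop between vowels /i/ and /o/, so it spirantizes to the fricative [z]. /d/ is a stop between vowels /o/ and /o/, so it spirantizes to the fricative [z]. /zriidodounder/ → zriizozounder.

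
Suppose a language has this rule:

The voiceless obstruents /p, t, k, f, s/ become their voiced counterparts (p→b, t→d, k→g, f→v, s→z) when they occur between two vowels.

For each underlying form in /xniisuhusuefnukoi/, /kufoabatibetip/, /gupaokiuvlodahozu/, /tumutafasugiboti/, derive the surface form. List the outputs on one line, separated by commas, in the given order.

/xniisuhusuefnukoi/: /s/ is a voiceless obstruent between vowels /i/ and /u/, so it voices to [z]. /s/ is a voiceless obstruent between vowels /u/ and /u/, so it voices to [z]. /k/ is a voiceless obstruent between vowels /u/ and /o/, so it voices to [g]. → [xniizuhuzuefnugoi].
/kufoabatibetip/: /f/ is a voiceless obstruent between vowels /u/ and /o/, so it voices to [v]. /t/ is a voiceless obstruent between vowels /a/ and /i/, so it voices to [d]. /t/ is a voiceless obstruent between vowels /e/ and /i/, so it voices to [d]. → [kuvoabadibedip].
/gupaokiuvlodahozu/: /p/ is a voiceless obstruent between vowels /u/ and /a/, so it voices to [b]. /k/ is a voiceless obstruent between vowels /o/ and /i/, so it voices to [g]. → [gubaogiuvlodahozu].
/tumutafasugiboti/: /t/ is a voiceless obstruent between vowels /u/ and /a/, so it voices to [d]. /f/ is a voiceless obstruent between vowels /a/ and /a/, so it voices to [v]. /s/ is a voiceless obstruent between vowels /a/ and /u/, so it voices to [z]. /t/ is a voiceless obstruent between vowels /o/ and /i/, so it voices to [d]. → [tumudavazugibodi].

xniizuhuzuefnugoi, kuvoabadibedip, gubaogiuvlodahozu, tumudavazugibodi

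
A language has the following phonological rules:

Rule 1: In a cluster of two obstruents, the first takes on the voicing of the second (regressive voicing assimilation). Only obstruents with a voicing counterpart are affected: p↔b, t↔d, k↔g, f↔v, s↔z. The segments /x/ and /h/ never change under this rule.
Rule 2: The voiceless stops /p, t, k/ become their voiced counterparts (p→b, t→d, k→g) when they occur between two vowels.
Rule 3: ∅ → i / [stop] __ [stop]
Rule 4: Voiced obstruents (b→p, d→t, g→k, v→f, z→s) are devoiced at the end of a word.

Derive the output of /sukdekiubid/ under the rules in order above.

sugidegiubit

Rule 1 (regressive voicing assimilation): /k/ precedes the voiced obstruent /d/, so it voices to [g] by assimilation. /sukdekiubid/ → sugdekiubid.
Rule 2 (intervocalic voicing): /k/ is a voiceless stop between vowels /e/ and /i/, so it voices to [g]. /sugdekiubid/ → sugdegiubid.
Rule 3 (stop-cluster i-epenthesis): /g/ and /d/ form a stop–stop cluster, so [i] is inserted between them. /sugdegiubid/ → sugidegiubid.
Rule 4 (final devoicing): /d/ is a voiced obstruent in word-final position, so it devoices to [t]. /sugidegiubid/ → sugidegiubit.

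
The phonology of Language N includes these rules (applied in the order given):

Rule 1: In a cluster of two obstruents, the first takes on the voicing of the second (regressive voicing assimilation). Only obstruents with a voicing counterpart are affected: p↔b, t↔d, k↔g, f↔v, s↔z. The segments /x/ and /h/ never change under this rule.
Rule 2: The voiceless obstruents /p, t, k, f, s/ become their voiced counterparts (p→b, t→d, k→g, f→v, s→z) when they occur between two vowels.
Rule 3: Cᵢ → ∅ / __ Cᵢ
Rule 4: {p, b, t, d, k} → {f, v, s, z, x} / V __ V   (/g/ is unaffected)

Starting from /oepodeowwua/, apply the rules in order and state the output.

Rule 1 (regressive voicing assimilation): no segment meets the environment; /oepodeowwua/ is unchanged.
Rule 2 (intervocalic voicing): /p/ is a voiceless obstruent between vowels /e/ and /o/, so it voices to [b]. /oepodeowwua/ → oebodeowwua.
Rule 3 (degemination): /ww/ is a geminate; the first /w/ deletes. /oebodeowwua/ → oebodeowua.
Rule 4 (intervocalic spirantization): /b/ is a stop between vowels /e/ and /o/, so it spirantizes to the fricative [v]. /d/ is a stop between vowels /o/ and /e/, so it spirantizes to the fricative [z]. /oebodeowua/ → oevozeowua.

oevozeowua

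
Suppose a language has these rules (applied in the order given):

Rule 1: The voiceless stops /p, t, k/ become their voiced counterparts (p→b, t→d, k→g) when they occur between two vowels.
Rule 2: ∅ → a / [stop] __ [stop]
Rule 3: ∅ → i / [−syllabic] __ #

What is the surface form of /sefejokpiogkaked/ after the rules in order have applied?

Rule 1 (intervocalic voicing): /k/ is a voiceless stop between vowels /a/ and /e/, so it voices to [g]. /sefejokpiogkaked/ → sefejokpiogkaged.
Rule 2 (stop-cluster a-epenthesis): /k/ and /p/ form a stop–stop cluster, so [a] is inserted between them. /g/ and /k/ form a stop–stop cluster, so [a] is inserted between them. /sefejokpiogkaged/ → sefejokapiogakaged.
Rule 3 (final i-epenthesis): the form ends in the consonant /d/, so [i] is inserted word-finally. /sefejokapiogakaged/ → sefejokapiogakagedi.

sefejokapiogakagedi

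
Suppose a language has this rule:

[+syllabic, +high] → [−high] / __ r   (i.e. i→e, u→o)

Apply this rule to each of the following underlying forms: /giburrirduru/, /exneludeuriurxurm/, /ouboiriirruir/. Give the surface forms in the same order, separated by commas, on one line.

giborrerdoru, exneludeoriorxorm, ouboerierruer

/giburrirduru/: /u/ is a high vowel immediately before /r/, so it lowers to [o]. /i/ is a high vowel immediately before /r/, so it lowers to [e]. /u/ is a high vowel immediately before /r/, so it lowers to [o]. → [giborrerdoru].
/exneludeuriurxurm/: /u/ is a high vowel immediately before /r/, so it lowers to [o]. /u/ is a high vowel immediately before /r/, so it lowers to [o]. /u/ is a high vowel immediately before /r/, so it lowers to [o]. → [exneludeoriorxorm].
/ouboiriirruir/: /i/ is a high vowel immediately before /r/, so it lowers to [e]. /i/ is a high vowel immediately before /r/, so it lowers to [e]. /i/ is a high vowel immediately before /r/, so it lowers to [e]. → [ouboerierruer].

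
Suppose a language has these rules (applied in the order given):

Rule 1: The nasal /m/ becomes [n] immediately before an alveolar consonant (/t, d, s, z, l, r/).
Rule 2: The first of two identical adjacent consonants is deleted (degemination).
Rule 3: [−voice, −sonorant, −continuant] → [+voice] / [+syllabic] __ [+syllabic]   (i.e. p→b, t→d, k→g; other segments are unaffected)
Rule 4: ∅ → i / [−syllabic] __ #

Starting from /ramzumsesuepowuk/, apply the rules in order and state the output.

Rule 1 (nasal place assimilation): /m/ precedes the alveolar consonant /z/, so it assimilates in place to [n]. /m/ precedes the alveolar consonant /s/, so it assimilates in place to [n]. /ramzumsesuepowuk/ → ranzunsesuepowuk.
Rule 2 (degemination): no segment meets the environment; /ranzunsesuepowuk/ is unchanged.
Rule 3 (intervocalic voicing): /p/ is a voiceless stop between vowels /e/ and /o/, so it voices to [b]. /ranzunsesuepowuk/ → ranzunsesuebowuk.
Rule 4 (final i-epenthesis): the form ends in the consonant /k/, so [i] is inserted word-finally. /ranzunsesuebowuk/ → ranzunsesuebowuki.

ranzunsesuebowuki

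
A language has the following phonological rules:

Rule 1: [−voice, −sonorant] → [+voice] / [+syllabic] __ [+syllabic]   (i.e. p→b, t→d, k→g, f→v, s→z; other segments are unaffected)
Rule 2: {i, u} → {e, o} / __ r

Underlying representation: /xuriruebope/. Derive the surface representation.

Rule 1 (intervocalic voicing): /p/ is a voiceless obstruent between vowels /o/ and /e/, so it voices to [b]. /xuriruebope/ → xuriruebobe.
Rule 2 (pre-rhotic lowering): /u/ is a high vowel immediately before /r/, so it lowers to [o]. /i/ is a high vowel immediately before /r/, so it lowers to [e]. /xuriruebobe/ → xoreruebobe.

xoreruebobe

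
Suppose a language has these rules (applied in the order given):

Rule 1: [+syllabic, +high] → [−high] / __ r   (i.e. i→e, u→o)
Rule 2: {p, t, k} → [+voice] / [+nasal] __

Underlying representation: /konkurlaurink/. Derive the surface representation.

kongorlaoring

Rule 1 (pre-rhotic lowering): /u/ is a high vowel immediately before /r/, so it lowers to [o]. /u/ is a high vowel immediately before /r/, so it lowers to [o]. /konkurlaurink/ → konkorlaorink.
Rule 2 (post-nasal voicing): /k/ is a voiceless stop immediately after the nasal /n/, so it voices to [g]. /k/ is a voiceless stop immediately after the nasal /n/, so it voices to [g]. /konkorlaorink/ → kongorlaoring.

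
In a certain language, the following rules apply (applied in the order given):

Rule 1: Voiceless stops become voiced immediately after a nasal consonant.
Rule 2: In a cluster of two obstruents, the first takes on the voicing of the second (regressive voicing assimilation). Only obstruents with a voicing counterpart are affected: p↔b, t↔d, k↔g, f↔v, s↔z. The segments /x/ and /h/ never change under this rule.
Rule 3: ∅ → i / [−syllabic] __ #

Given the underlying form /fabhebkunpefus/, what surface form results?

Rule 1 (post-nasal voicing): /p/ is a voiceless stop immediately after the nasal /n/, so it voices to [b]. /fabhebkunpefus/ → fabhebkunbefus.
Rule 2 (regressive voicing assimilation): /b/ precedes the voiceless obstruent /h/, so it devoices to [p] by assimilation. /b/ precedes the voiceless obstruent /k/, so it devoices to [p] by assimilation. /fabhebkunbefus/ → faphepkunbefus.
Rule 3 (final i-epenthesis): the form ends in the consonant /s/, so [i] is inserted word-finally. /faphepkunbefus/ → faphepkunbefusi.

faphepkunbefusi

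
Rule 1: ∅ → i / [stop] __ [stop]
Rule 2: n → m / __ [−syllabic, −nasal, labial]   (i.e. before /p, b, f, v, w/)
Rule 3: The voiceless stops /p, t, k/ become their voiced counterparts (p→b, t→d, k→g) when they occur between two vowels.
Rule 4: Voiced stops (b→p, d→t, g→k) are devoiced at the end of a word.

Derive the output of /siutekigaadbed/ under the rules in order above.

siudegigaadibet

Rule 1 (stop-cluster i-epenthesis): /d/ and /b/ form a stop–stop cluster, so [i] is inserted between them. /siutekigaadbed/ → siutekigaadibed.
Rule 2 (nasal place assimilation): no segment meets the environment; /siutekigaadibed/ is unchanged.
Rule 3 (intervocalic voicing): /t/ is a voiceless stop between vowels /u/ and /e/, so it voices to [d]. /k/ is a voiceless stop between vowels /e/ and /i/, so it voices to [g]. /siutekigaadibed/ → siudegigaadibed.
Rule 4 (final devoicing): /d/ is a voiced stop in word-final position, so it devoices to [t]. /siudegigaadibed/ → siudegigaadibet.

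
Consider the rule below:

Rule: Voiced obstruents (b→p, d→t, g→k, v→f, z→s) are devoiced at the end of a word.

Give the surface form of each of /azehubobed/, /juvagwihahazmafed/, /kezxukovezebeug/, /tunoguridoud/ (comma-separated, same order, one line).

/azehubobed/: /d/ is a voiced obstruent in word-final position, so it devoices to [t]. → [azehubobet].
/juvagwihahazmafed/: /d/ is a voiced obstruent in word-final position, so it devoices to [t]. → [juvagwihahazmafet].
/kezxukovezebeug/: /g/ is a voiced obstruent in word-final position, so it devoices to [k]. → [kezxukovezebeuk].
/tunoguridoud/: /d/ is a voiced obstruent in word-final position, so it devoices to [t]. → [tunoguridout].

azehubobet, juvagwihahazmafet, kezxukovezebeuk, tunoguridout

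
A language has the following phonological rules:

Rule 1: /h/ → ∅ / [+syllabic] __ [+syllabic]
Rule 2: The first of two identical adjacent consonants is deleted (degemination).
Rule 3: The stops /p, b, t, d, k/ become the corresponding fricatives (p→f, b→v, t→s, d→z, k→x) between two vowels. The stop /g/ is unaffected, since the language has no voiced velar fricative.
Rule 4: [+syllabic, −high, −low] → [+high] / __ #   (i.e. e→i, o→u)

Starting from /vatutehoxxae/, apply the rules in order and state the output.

Rule 1 (intervocalic h-deletion): /h/ occurs between vowels /e/ and /o/, so it deletes. /vatutehoxxae/ → vatuteoxxae.
Rule 2 (degemination): /xx/ is a geminate; the first /x/ deletes. /vatuteoxxae/ → vatuteoxae.
Rule 3 (intervocalic spirantization): /t/ is a stop between vowels /a/ and /u/, so it spirantizes to the fricative [s]. /t/ is a stop between vowels /u/ and /e/, so it spirantizes to the fricative [s]. /vatuteoxae/ → vasuseoxae.
Rule 4 (final vowel raising): /e/ is a mid vowel in word-final position, so it raises to [i]. /vasuseoxae/ → vasuseoxai.

vasuseoxai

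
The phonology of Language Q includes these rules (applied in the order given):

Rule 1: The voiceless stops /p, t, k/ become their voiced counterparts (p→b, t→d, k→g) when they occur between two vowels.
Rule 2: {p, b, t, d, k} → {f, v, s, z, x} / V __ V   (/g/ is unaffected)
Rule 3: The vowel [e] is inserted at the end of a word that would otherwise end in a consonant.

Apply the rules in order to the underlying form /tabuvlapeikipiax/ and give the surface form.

tavuvlaveigiviaxe

Rule 1 (intervocalic voicing): /p/ is a voiceless stop between vowels /a/ and /e/, so it voices to [b]. /k/ is a voiceless stop between vowels /i/ and /i/, so it voices to [g]. /p/ is a voiceless stop between vowels /i/ and /i/, so it voices to [b]. /tabuvlapeikipiax/ → tabuvlabeigibiax.
Rule 2 (intervocalic spirantization): /b/ is a stop between vowels /a/ and /u/, so it spirantizes to the fricative [v]. /b/ is a stop between vowels /a/ and /e/, so it spirantizes to the fricative [v]. /b/ is a stop between vowels /i/ and /i/, so it spirantizes to the fricative [v]. /tabuvlabeigibiax/ → tavuvlaveigiviax.
Rule 3 (final e-epenthesis): the form ends in the consonant /x/, so [e] is inserted word-finally. /tavuvlaveigiviax/ → tavuvlaveigiviaxe.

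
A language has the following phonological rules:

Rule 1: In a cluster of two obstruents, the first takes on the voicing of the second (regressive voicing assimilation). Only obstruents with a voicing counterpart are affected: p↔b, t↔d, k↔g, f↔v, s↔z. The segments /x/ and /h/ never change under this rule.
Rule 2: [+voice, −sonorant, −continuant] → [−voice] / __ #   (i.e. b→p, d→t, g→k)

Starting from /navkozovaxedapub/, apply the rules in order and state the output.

nafkozovaxedapup

Rule 1 (regressive voicing assimilation): /v/ precedes the voiceless obstruent /k/, so it devoices to [f] by assimilation. /navkozovaxedapub/ → nafkozovaxedapub.
Rule 2 (final devoicing): /b/ is a voiced stop in word-final position, so it devoices to [p]. /nafkozovaxedapub/ → nafkozovaxedapup.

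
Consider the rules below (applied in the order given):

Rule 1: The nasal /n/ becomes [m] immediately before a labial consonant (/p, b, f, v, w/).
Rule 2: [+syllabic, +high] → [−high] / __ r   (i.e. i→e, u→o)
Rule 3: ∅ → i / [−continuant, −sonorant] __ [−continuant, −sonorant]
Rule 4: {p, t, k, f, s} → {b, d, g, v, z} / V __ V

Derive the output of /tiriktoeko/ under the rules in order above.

terigidoego

Rule 1 (nasal place assimilation): no segment meets the environment; /tiriktoeko/ is unchanged.
Rule 2 (pre-rhotic lowering): /i/ is a high vowel immediately before /r/, so it lowers to [e]. /tiriktoeko/ → teriktoeko.
Rule 3 (stop-cluster i-epenthesis): /k/ and /t/ form a stop–stop cluster, so [i] is inserted between them. /teriktoeko/ → terikitoeko.
Rule 4 (intervocalic voicing): /k/ is a voiceless obstruent between vowels /i/ and /i/, so it voices to [g]. /t/ is a voiceless obstruent between vowels /i/ and /o/, so it voices to [d]. /k/ is a voiceless obstruent between vowels /e/ and /o/, so it voices to [g]. /terikitoeko/ → terigidoego.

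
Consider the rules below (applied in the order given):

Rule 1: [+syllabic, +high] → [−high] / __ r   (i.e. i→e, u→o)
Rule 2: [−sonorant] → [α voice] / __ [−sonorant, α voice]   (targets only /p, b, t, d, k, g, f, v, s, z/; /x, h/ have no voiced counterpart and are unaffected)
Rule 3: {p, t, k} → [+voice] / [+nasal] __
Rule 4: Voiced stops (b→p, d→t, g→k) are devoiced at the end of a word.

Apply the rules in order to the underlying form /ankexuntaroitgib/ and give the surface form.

Rule 1 (pre-rhotic lowering): no segment meets the environment; /ankexuntaroitgib/ is unchanged.
Rule 2 (regressive voicing assimilation): /t/ precedes the voiced obstruent /g/, so it voices to [d] by assimilation. /ankexuntaroitgib/ → ankexuntaroidgib.
Rule 3 (post-nasal voicing): /k/ is a voiceless stop immediately after the nasal /n/, so it voices to [g]. /t/ is a voiceless stop immediately after the nasal /n/, so it voices to [d]. /ankexuntaroidgib/ → angexundaroidgib.
Rule 4 (final devoicing): /b/ is a voiced stop in word-final position, so it devoices to [p]. /angexundaroidgib/ → angexundaroidgip.

angexundaroidgip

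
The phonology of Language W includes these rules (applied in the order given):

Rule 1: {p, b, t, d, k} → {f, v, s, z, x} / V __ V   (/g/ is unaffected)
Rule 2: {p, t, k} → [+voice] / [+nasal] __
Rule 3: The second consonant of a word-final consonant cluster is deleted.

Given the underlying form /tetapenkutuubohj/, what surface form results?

Rule 1 (intervocalic spirantization): /t/ is a stop between vowels /e/ and /a/, so it spirantizes to the fricative [s]. /p/ is a stop between vowels /a/ and /e/, so it spirantizes to the fricative [f]. /t/ is a stop between vowels /u/ and /u/, so it spirantizes to the fricative [s]. /b/ is a stop between vowels /u/ and /o/, so it spirantizes to the fricative [v]. /tetapenkutuubohj/ → tesafenkusuuvohj.
Rule 2 (post-nasal voicing): /k/ is a voiceless stop immediately after the nasal /n/, so it voices to [g]. /tesafenkusuuvohj/ → tesafengusuuvohj.
Rule 3 (final cluster simplification): /j/ is the second consonant of a word-final cluster /hj/, so it deletes. /tesafengusuuvohj/ → tesafengusuuvoh.

tesafengusuuvoh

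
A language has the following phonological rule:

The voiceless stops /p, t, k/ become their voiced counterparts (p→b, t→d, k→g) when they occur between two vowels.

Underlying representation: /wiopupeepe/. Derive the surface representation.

/p/ is a voiceless stop between vowels /o/ and /u/, so it voices to [b].
/p/ is a voiceless stop between vowels /u/ and /e/, so it voices to [b].
/p/ is a voiceless stop between vowels /e/ and /e/, so it voices to [b].
Surface form: [wiobubeebe].

wiobubeebe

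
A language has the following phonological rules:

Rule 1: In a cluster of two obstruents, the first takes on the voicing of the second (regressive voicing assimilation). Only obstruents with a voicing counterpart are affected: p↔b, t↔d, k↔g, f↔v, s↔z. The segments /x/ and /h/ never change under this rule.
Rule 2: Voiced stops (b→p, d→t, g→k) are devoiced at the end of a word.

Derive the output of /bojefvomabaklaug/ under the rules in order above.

Rule 1 (regressive voicing assimilation): /f/ precedes the voiced obstruent /v/, so it voices to [v] by assimilation. /bojefvomabaklaug/ → bojevvomabaklaug.
Rule 2 (final devoicing): /g/ is a voiced stop in word-final position, so it devoices to [k]. /bojevvomabaklaug/ → bojevvomabaklauk.

bojevvomabaklauk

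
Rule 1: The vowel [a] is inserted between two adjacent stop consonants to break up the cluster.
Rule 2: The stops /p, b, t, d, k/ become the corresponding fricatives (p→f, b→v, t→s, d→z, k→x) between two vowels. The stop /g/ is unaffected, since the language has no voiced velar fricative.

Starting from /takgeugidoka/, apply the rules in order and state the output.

Rule 1 (stop-cluster a-epenthesis): /k/ and /g/ form a stop–stop cluster, so [a] is inserted between them. /takgeugidoka/ → takageugidoka.
Rule 2 (intervocalic spirantization): /k/ is a stop between vowels /a/ and /a/, so it spirantizes to the fricative [x]. /d/ is a stop between vowels /i/ and /o/, so it spirantizes to the fricative [z]. /k/ is a stop between vowels /o/ and /a/, so it spirantizes to the fricative [x]. /takageugidoka/ → taxageugizoxa.

taxageugizoxa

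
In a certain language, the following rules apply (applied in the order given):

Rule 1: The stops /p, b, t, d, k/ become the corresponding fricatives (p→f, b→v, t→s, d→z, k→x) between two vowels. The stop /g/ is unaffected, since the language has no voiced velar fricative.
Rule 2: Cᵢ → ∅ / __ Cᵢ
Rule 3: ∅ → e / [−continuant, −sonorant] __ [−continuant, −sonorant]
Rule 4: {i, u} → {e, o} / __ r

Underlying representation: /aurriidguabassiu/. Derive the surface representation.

Rule 1 (intervocalic spirantization): /b/ is a stop between vowels /a/ and /a/, so it spirantizes to the fricative [v]. /aurriidguabassiu/ → aurriidguavassiu.
Rule 2 (degemination): /rr/ is a geminate; the first /r/ deletes. /ss/ is a geminate; the first /s/ deletes. /aurriidguavassiu/ → auriidguavasiu.
Rule 3 (stop-cluster e-epenthesis): /d/ and /g/ form a stop–stop cluster, so [e] is inserted between them. /auriidguavasiu/ → auriideguavasiu.
Rule 4 (pre-rhotic lowering): /u/ is a high vowel immediately before /r/, so it lowers to [o]. /auriideguavasiu/ → aoriideguavasiu.

aoriideguavasiu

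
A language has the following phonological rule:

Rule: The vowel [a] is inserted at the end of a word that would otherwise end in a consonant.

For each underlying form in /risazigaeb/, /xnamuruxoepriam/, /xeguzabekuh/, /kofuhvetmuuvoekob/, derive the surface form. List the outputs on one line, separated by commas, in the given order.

/risazigaeb/: the form ends in the consonant /b/, so [a] is inserted word-finally. → [risazigaeba].
/xnamuruxoepriam/: the form ends in the consonant /m/, so [a] is inserted word-finally. → [xnamuruxoepriama].
/xeguzabekuh/: the form ends in the consonant /h/, so [a] is inserted word-finally. → [xeguzabekuha].
/kofuhvetmuuvoekob/: the form ends in the consonant /b/, so [a] is inserted word-finally. → [kofuhvetmuuvoekoba].

risazigaeba, xnamuruxoepriama, xeguzabekuha, kofuhvetmuuvoekoba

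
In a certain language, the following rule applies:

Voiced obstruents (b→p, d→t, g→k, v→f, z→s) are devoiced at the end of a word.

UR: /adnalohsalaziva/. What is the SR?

No segment of /adnalohsalaziva/ meets the structural description of the rule, so the form surfaces unchanged.

adnalohsalaziva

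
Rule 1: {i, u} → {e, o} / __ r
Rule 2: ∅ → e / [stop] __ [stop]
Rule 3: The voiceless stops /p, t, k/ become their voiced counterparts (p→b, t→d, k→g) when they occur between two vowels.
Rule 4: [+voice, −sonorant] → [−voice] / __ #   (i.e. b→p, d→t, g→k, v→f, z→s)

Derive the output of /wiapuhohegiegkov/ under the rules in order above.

Rule 1 (pre-rhotic lowering): no segment meets the environment; /wiapuhohegiegkov/ is unchanged.
Rule 2 (stop-cluster e-epenthesis): /g/ and /k/ form a stop–stop cluster, so [e] is inserted between them. /wiapuhohegiegkov/ → wiapuhohegiegekov.
Rule 3 (intervocalic voicing): /p/ is a voiceless stop between vowels /a/ and /u/, so it voices to [b]. /k/ is a voiceless stop between vowels /e/ and /o/, so it voices to [g]. /wiapuhohegiegekov/ → wiabuhohegiegegov.
Rule 4 (final devoicing): /v/ is a voiced obstruent in word-final position, so it devoices to [f]. /wiabuhohegiegegov/ → wiabuhohegiegegof.

wiabuhohegiegegof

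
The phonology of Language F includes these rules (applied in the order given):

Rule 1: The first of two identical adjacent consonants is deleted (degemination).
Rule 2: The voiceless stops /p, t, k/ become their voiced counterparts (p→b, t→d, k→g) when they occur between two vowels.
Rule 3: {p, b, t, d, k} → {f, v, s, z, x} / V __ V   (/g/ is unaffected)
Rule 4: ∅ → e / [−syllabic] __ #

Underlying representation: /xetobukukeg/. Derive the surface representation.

xezovugugege

Rule 1 (degemination): no segment meets the environment; /xetobukukeg/ is unchanged.
Rule 2 (intervocalic voicing): /t/ is a voiceless stop between vowels /e/ and /o/, so it voices to [d]. /k/ is a voiceless stop between vowels /u/ and /u/, so it voices to [g]. /k/ is a voiceless stop between vowels /u/ and /e/, so it voices to [g]. /xetobukukeg/ → xedobugugeg.
Rule 3 (intervocalic spirantization): /d/ is a stop between vowels /e/ and /o/, so it spirantizes to the fricative [z]. /b/ is a stop between vowels /o/ and /u/, so it spirantizes to the fricative [v]. /xedobugugeg/ → xezovugugeg.
Rule 4 (final e-epenthesis): the form ends in the consonant /g/, so [e] is inserted word-finally. /xezovugugeg/ → xezovugugege.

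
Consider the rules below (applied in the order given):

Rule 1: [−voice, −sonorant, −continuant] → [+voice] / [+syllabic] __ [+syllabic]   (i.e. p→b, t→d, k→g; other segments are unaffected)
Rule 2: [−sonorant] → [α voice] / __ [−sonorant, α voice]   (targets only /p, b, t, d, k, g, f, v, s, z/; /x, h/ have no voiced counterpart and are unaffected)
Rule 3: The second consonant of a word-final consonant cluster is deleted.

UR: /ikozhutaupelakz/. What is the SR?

igoshudaubelag

Rule 1 (intervocalic voicing): /k/ is a voiceless stop between vowels /i/ and /o/, so it voices to [g]. /t/ is a voiceless stop between vowels /u/ and /a/, so it voices to [d]. /p/ is a voiceless stop between vowels /u/ and /e/, so it voices to [b]. /ikozhutaupelakz/ → igozhudaubelakz.
Rule 2 (regressive voicing assimilation): /z/ precedes the voiceless obstruent /h/, so it devoices to [s] by assimilation. /k/ precedes the voiced obstruent /z/, so it voices to [g] by assimilation. /igozhudaubelakz/ → igoshudaubelagz.
Rule 3 (final cluster simplification): /z/ is the second consonant of a word-final cluster /gz/, so it deletes. /igoshudaubelagz/ → igoshudaubelag.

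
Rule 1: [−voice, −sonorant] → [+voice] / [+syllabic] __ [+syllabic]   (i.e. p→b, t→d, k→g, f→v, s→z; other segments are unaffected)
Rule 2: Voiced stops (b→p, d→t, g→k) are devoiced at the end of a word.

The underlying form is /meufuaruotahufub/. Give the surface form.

Rule 1 (intervocalic voicing): /f/ is a voiceless obstruent between vowels /u/ and /u/, so it voices to [v]. /t/ is a voiceless obstruent between vowels /o/ and /a/, so it voices to [d]. /f/ is a voiceless obstruent between vowels /u/ and /u/, so it voices to [v]. /meufuaruotahufub/ → meuvuaruodahuvub.
Rule 2 (final devoicing): /b/ is a voiced stop in word-final position, so it devoices to [p]. /meuvuaruodahuvub/ → meuvuaruodahuvup.

meuvuaruodahuvup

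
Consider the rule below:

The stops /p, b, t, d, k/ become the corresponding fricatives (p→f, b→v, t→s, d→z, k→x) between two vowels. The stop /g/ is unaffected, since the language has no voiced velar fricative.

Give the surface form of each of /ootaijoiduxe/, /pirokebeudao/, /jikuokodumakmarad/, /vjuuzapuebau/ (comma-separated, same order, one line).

/ootaijoiduxe/: /t/ is a stop between vowels /o/ and /a/, so it spirantizes to the fricative [s]. /d/ is a stop between vowels /i/ and /u/, so it spirantizes to the fricative [z]. → [oosaijoizuxe].
/pirokebeudao/: /k/ is a stop between vowels /o/ and /e/, so it spirantizes to the fricative [x]. /b/ is a stop between vowels /e/ and /e/, so it spirantizes to the fricative [v]. /d/ is a stop between vowels /u/ and /a/, so it spirantizes to the fricative [z]. → [piroxeveuzao].
/jikuokodumakmarad/: /k/ is a stop between vowels /i/ and /u/, so it spirantizes to the fricative [x]. /k/ is a stop between vowels /o/ and /o/, so it spirantizes to the fricative [x]. /d/ is a stop between vowels /o/ and /u/, so it spirantizes to the fricative [z]. → [jixuoxozumakmarad].
/vjuuzapuebau/: /p/ is a stop between vowels /a/ and /u/, so it spirantizes to the fricative [f]. /b/ is a stop between vowels /e/ and /a/, so it spirantizes to the fricative [v]. → [vjuuzafuevau].

oosaijoizuxe, piroxeveuzao, jixuoxozumakmarad, vjuuzafuevau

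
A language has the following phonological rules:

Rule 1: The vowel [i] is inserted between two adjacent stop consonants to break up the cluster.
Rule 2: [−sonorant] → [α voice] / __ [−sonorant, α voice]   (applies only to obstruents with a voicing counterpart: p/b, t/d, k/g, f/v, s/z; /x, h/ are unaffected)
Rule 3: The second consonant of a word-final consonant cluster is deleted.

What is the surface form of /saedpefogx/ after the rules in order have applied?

saedipefok

Rule 1 (stop-cluster i-epenthesis): /d/ and /p/ form a stop–stop cluster, so [i] is inserted between them. /saedpefogx/ → saedipefogx.
Rule 2 (regressive voicing assimilation): /g/ precedes the voiceless obstruent /x/, so it devoices to [k] by assimilation. /saedipefogx/ → saedipefokx.
Rule 3 (final cluster simplification): /x/ is the second consonant of a word-final cluster /kx/, so it deletes. /saedipefokx/ → saedipefok.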